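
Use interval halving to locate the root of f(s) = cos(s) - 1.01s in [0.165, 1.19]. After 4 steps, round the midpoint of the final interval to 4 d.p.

0.7095

f(0.165000) = 0.819768, f(1.190000) = -0.830240 (opposite signs)
step 1: m = 0.677500, f(m) = 0.094867 > 0 → root in [0.677500, 1.190000]
step 2: m = 0.933750, f(m) = -0.348264 < 0 → root in [0.677500, 0.933750]
step 3: m = 0.805625, f(m) = -0.121021 < 0 → root in [0.677500, 0.805625]
step 4: m = 0.741563, f(m) = -0.011564 < 0 → root in [0.677500, 0.741563]
Midpoint of [0.677500, 0.741563] = 0.709531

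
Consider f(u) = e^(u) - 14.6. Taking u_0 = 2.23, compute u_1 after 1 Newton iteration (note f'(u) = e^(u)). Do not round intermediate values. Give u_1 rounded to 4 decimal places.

u_0 = 2.230000: f = -5.300134, f' = 9.299866 → u_1 = 2.230000 - (-5.300134)/(9.299866) = 2.799915

2.7999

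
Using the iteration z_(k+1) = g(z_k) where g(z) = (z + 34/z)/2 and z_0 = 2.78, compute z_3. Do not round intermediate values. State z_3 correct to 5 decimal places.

z_1 = g(2.780000) = 7.505108
z_2 = g(7.505108) = 6.017678
z_3 = g(6.017678) = 5.833849

5.83385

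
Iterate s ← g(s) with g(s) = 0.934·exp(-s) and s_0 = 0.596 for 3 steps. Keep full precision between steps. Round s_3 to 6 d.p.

s_1 = g(0.596000) = 0.514645
s_2 = g(0.514645) = 0.558264
s_3 = g(0.558264) = 0.534436

0.534436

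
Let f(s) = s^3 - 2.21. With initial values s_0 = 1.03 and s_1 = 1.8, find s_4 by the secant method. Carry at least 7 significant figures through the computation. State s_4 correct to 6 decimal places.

1.304669

f(s_0) = -1.117273, f(s_1) = 3.622000
s_2 = 1.800000 - (3.622000)·(1.800000 - 1.030000)/(3.622000 - (-1.117273)) = 1.211526; f(s_2) = -0.431729
s_3 = 1.211526 - (-0.431729)·(1.211526 - 1.800000)/(-0.431729 - (3.622000)) = 1.274199; f(s_3) = -0.141231
s_4 = 1.274199 - (-0.141231)·(1.274199 - 1.211526)/(-0.141231 - (-0.431729)) = 1.304669; f(s_4) = 0.010757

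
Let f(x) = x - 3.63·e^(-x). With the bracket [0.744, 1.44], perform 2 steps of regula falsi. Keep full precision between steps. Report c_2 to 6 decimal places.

f(0.744000) = -0.981010, f(1.440000) = 0.579952
step 1: c = 1.181412, f(c) = 0.067563 > 0 → new bracket [0.744000, 1.181412]
step 2: c = 1.153228, f(c) = 0.007540 > 0 → new bracket [0.744000, 1.153228]

1.153228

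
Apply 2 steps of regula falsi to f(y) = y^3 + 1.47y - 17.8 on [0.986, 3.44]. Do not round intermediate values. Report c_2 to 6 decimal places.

f(0.986000) = -15.391995, f(3.440000) = 27.964384
step 1: c = 1.857197, f(c) = -8.664110 < 0 → new bracket [1.857197, 3.440000]
step 2: c = 2.231594, f(c) = -3.406198 < 0 → new bracket [2.231594, 3.440000]

2.231594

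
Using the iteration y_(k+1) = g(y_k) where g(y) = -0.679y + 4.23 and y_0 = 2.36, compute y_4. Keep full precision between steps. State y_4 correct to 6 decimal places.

2.485484

y_1 = g(2.360000) = 2.627560
y_2 = g(2.627560) = 2.445887
y_3 = g(2.445887) = 2.569243
y_4 = g(2.569243) = 2.485484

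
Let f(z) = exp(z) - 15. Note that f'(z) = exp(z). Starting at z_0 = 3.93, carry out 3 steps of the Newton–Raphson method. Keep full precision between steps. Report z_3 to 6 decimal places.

2.714217

z_0 = 3.930000: f = 35.906978, f' = 50.906978 → z_1 = 3.930000 - (35.906978)/(50.906978) = 3.224655
z_1 = 3.224655: f = 10.144900, f' = 25.144900 → z_2 = 3.224655 - (10.144900)/(25.144900) = 2.821198
z_2 = 2.821198: f = 1.796954, f' = 16.796954 → z_3 = 2.821198 - (1.796954)/(16.796954) = 2.714217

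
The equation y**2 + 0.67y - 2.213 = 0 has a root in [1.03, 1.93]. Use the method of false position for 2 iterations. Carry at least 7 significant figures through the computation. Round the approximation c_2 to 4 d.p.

1.1834

f(1.030000) = -0.462000, f(1.930000) = 2.805000
step 1: c = 1.157273, f(c) = -0.098347 < 0 → new bracket [1.157273, 1.930000]
step 2: c = 1.183448, f(c) = -0.019541 < 0 → new bracket [1.183448, 1.930000]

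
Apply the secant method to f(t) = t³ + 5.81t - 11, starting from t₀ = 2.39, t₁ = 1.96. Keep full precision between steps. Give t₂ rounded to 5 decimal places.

1.56509

f(t_0) = 16.537819, f(t_1) = 7.917136
t_2 = 1.960000 - (7.917136)·(1.960000 - 2.390000)/(7.917136 - (16.537819)) = 1.565093; f(t_2) = 1.926910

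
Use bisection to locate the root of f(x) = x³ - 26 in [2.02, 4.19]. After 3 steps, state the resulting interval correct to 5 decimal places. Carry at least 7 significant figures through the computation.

f(2.020000) = -17.757592, f(4.190000) = 47.560059 (opposite signs)
step 1: m = 3.105000, f(m) = 3.935383 > 0 → root in [2.020000, 3.105000]
step 2: m = 2.562500, f(m) = -9.173584 < 0 → root in [2.562500, 3.105000]
step 3: m = 2.833750, f(m) = -3.244593 < 0 → root in [2.833750, 3.105000]

[2.83375, 3.10500]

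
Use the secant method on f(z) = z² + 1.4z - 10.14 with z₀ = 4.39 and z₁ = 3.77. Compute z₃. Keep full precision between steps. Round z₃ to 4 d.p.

f(z_0) = 15.278100, f(z_1) = 9.350900
z_2 = 3.770000 - (9.350900)·(3.770000 - 4.390000)/(9.350900 - (15.278100)) = 2.791872; f(z_2) = 1.563173
z_3 = 2.791872 - (1.563173)·(2.791872 - 3.770000)/(1.563173 - (9.350900)) = 2.595540; f(z_3) = 0.230584

2.5955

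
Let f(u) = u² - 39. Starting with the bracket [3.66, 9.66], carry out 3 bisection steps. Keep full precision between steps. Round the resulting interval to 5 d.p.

[5.91000, 6.66000]

f(3.660000) = -25.604400, f(9.660000) = 54.315600 (opposite signs)
step 1: m = 6.660000, f(m) = 5.355600 > 0 → root in [3.660000, 6.660000]
step 2: m = 5.160000, f(m) = -12.374400 < 0 → root in [5.160000, 6.660000]
step 3: m = 5.910000, f(m) = -4.071900 < 0 → root in [5.910000, 6.660000]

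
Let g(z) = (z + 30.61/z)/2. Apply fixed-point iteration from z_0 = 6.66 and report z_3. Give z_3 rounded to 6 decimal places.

5.532631

z_1 = g(6.660000) = 5.628048
z_2 = g(5.628048) = 5.533439
z_3 = g(5.533439) = 5.532631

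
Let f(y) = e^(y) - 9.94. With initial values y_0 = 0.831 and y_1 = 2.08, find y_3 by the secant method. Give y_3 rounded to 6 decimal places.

f(y_0) = -7.644387, f(y_1) = -1.935531
y_2 = 2.080000 - (-1.935531)·(2.080000 - 0.831000)/(-1.935531 - (-7.644387)) = 2.503461; f(y_2) = 2.284732
y_3 = 2.503461 - (2.284732)·(2.503461 - 2.080000)/(2.284732 - (-1.935531)) = 2.274211; f(y_3) = -0.219752

2.274211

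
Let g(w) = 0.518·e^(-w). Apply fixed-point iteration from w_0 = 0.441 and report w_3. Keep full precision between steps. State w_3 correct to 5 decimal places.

w_1 = g(0.441000) = 0.333277
w_2 = g(0.333277) = 0.371184
w_3 = g(0.371184) = 0.357377

0.35738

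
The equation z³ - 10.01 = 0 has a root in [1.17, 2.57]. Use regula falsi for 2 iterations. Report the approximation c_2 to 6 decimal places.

False-position update: c = (a·f(b) − b·f(a))/(f(b) − f(a)); replace the endpoint whose sign matches f(c).
f(1.170000) = -8.408387, f(2.570000) = 6.964593
step 1: c = 1.935742, f(c) = -2.756583 < 0 → new bracket [1.935742, 2.570000]
step 2: c = 2.115595, f(c) = -0.541136 < 0 → new bracket [2.115595, 2.570000]

2.115595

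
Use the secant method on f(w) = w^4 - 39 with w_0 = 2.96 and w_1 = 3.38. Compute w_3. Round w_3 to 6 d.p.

f(w_0) = 37.765635, f(w_1) = 91.516915
w_2 = 3.380000 - (91.516915)·(3.380000 - 2.960000)/(91.516915 - (37.765635)) = 2.664908; f(w_2) = 11.434644
w_3 = 2.664908 - (11.434644)·(2.664908 - 3.380000)/(11.434644 - (91.516915)) = 2.562803; f(w_3) = 4.138079

2.562803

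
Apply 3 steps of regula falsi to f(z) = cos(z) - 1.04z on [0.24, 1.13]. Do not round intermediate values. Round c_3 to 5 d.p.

f(0.240000) = 0.721738, f(1.130000) = -0.748540
step 1: c = 0.676888, f(c) = 0.075562 > 0 → new bracket [0.676888, 1.130000]
step 2: c = 0.718434, f(c) = 0.005666 > 0 → new bracket [0.718434, 1.130000]
step 3: c = 0.721526, f(c) = 0.000412 > 0 → new bracket [0.721526, 1.130000]

0.72153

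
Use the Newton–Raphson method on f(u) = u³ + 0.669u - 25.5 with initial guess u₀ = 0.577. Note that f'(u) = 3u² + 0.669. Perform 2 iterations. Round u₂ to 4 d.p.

10.3724

u_0 = 0.577000: f = -24.921887, f' = 1.667787 → u_1 = 0.577000 - (-24.921887)/(1.667787) = 15.520087
u_1 = 15.520087: f = 3723.254730, f' = 723.288342 → u_2 = 15.520087 - (3723.254730)/(723.288342) = 10.372410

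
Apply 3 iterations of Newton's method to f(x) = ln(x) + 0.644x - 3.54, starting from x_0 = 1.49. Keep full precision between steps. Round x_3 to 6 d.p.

f'(x) = 1/x + 0.644
x_0 = 1.490000: f = -2.181664, f' = 1.315141 → x_1 = 1.490000 - (-2.181664)/(1.315141) = 3.148882
x_1 = 3.148882: f = -0.365072, f' = 0.961573 → x_2 = 3.148882 - (-0.365072)/(0.961573) = 3.528544
x_2 = 3.528544: f = -0.006733, f' = 0.927403 → x_3 = 3.528544 - (-0.006733)/(0.927403) = 3.535803

3.535803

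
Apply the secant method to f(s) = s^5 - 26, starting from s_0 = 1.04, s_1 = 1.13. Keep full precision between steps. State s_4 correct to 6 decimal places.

Secant update: s_(k+1) = s_k − f(s_k)·(s_k − s_(k-1))/(f(s_k) − f(s_(k-1))).
f(s_0) = -24.783347, f(s_1) = -24.157565
s_2 = 1.130000 - (-24.157565)·(1.130000 - 1.040000)/(-24.157565 - (-24.783347)) = 4.604341; f(s_2) = 2043.365763
s_3 = 4.604341 - (2043.365763)·(4.604341 - 1.130000)/(2043.365763 - (-24.157565)) = 1.170595; f(s_3) = -23.801969
s_4 = 1.170595 - (-23.801969)·(1.170595 - 4.604341)/(-23.801969 - (2043.365763)) = 1.210132; f(s_4) = -23.404838

1.210132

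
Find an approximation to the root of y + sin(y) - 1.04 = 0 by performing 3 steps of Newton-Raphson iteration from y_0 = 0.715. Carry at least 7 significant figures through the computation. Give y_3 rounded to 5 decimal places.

0.53240

f'(y) = 1 + cos(y)
y_0 = 0.715000: f = 0.330617, f' = 1.755093 → y_1 = 0.715000 - (0.330617)/(1.755093) = 0.526624
y_1 = 0.526624: f = -0.010758, f' = 1.864509 → y_2 = 0.526624 - (-0.010758)/(1.864509) = 0.532394
y_2 = 0.532394: f = -0.000008, f' = 1.861594 → y_3 = 0.532394 - (-0.000008)/(1.861594) = 0.532399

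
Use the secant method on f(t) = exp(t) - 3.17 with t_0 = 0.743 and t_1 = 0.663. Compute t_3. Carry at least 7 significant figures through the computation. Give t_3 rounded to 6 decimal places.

1.123191

Secant update: t_(k+1) = t_k − f(t_k)·(t_k − t_(k-1))/(f(t_k) − f(t_(k-1))).
f(t_0) = -1.067767, f(t_1) = -1.229395
t_2 = 0.663000 - (-1.229395)·(0.663000 - 0.743000)/(-1.229395 - (-1.067767)) = 1.271508; f(t_2) = 0.396227
t_3 = 1.271508 - (0.396227)·(1.271508 - 0.663000)/(0.396227 - (-1.229395)) = 1.123191; f(t_3) = -0.095350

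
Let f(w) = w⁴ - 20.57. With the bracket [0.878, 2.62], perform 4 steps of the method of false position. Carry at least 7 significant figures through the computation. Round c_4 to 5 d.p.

2.11500

False-position update: c = (a·f(b) − b·f(a))/(f(b) − f(a)); replace the endpoint whose sign matches f(c).
f(0.878000) = -19.975738, f(2.620000) = 26.549987
step 1: c = 1.625925, f(c) = -13.581216 < 0 → new bracket [1.625925, 2.620000]
step 2: c = 1.962340, f(c) = -5.741508 < 0 → new bracket [1.962340, 2.620000]
step 3: c = 2.079274, f(c) = -1.878399 < 0 → new bracket [2.079274, 2.620000]
step 4: c = 2.115002, f(c) = -0.560186 < 0 → new bracket [2.115002, 2.620000]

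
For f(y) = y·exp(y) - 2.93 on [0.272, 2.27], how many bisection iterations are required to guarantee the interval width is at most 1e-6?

Initial width b − a = 2.27 − 0.272 = 1.998000.
After n steps the width is (b−a)/2^n; need (b−a)/2^n ≤ 1e-6.
So n ≥ log₂(1.998000/1e-6) = log₂(1998000.0000) ≈ 20.9301.
Hence n = 21.

21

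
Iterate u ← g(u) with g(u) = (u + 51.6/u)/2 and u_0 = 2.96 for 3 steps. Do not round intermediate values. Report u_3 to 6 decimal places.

u_1 = g(2.960000) = 10.196216
u_2 = g(10.196216) = 7.628459
u_3 = g(7.628459) = 7.196302

7.196302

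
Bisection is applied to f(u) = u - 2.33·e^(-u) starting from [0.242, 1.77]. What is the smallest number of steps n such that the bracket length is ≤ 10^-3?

11

Initial width b − a = 1.77 − 0.242 = 1.528000.
After n steps the width is (b−a)/2^n; need (b−a)/2^n ≤ 10^-3.
So n ≥ log₂(1.528000/10^-3) = log₂(1528.0000) ≈ 10.5774.
Hence n = 11.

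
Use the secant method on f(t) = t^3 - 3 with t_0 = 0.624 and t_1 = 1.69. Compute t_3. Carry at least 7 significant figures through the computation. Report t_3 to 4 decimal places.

f(t_0) = -2.757029, f(t_1) = 1.826809
t_2 = 1.690000 - (1.826809)·(1.690000 - 0.624000)/(1.826809 - (-2.757029)) = 1.265164; f(t_2) = -0.974927
t_3 = 1.265164 - (-0.974927)·(1.265164 - 1.690000)/(-0.974927 - (1.826809)) = 1.412995; f(t_3) = -0.178876

1.4130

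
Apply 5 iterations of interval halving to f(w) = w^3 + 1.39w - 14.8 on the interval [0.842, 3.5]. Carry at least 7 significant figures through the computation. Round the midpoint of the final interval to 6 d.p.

f(0.842000) = -13.032672, f(3.500000) = 32.940000 (opposite signs)
step 1: m = 2.171000, f(m) = -1.549864 < 0 → root in [2.171000, 3.500000]
step 2: m = 2.835500, f(m) = 11.938936 > 0 → root in [2.171000, 2.835500]
step 3: m = 2.503250, f(m) = 4.365534 > 0 → root in [2.171000, 2.503250]
step 4: m = 2.337125, f(m) = 1.214339 > 0 → root in [2.171000, 2.337125]
step 5: m = 2.254062, f(m) = -0.214417 < 0 → root in [2.254062, 2.337125]
Midpoint of [2.254062, 2.337125] = 2.295594

2.295594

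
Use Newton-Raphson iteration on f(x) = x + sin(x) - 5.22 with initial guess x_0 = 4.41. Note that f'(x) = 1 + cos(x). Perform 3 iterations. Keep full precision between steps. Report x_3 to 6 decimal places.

5.739633

Newton update: x ← x − f(x)/f'(x).
x_0 = 4.410000: f = -1.764628, f' = 0.702198 → x_1 = 4.410000 - (-1.764628)/(0.702198) = 6.923005
x_1 = 6.923005: f = 2.300055, f' = 1.802204 → x_2 = 6.923005 - (2.300055)/(1.802204) = 5.646759
x_2 = 5.646759: f = -0.167567, f' = 1.804225 → x_3 = 5.646759 - (-0.167567)/(1.804225) = 5.739633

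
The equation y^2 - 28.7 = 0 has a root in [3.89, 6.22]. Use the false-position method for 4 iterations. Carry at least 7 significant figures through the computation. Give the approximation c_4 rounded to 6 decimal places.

f(3.890000) = -13.567900, f(6.220000) = 9.988400
step 1: c = 5.232028, f(c) = -1.325886 < 0 → new bracket [5.232028, 6.220000]
step 2: c = 5.347805, f(c) = -0.100980 < 0 → new bracket [5.347805, 6.220000]
step 3: c = 5.356535, f(c) = -0.007538 < 0 → new bracket [5.356535, 6.220000]
step 4: c = 5.357186, f(c) = -0.000562 < 0 → new bracket [5.357186, 6.220000]

5.357186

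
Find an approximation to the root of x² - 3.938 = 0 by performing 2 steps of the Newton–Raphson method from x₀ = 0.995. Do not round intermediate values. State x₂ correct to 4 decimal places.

2.0333

f'(x) = 2x
x_0 = 0.995000: f = -2.947975, f' = 1.990000 → x_1 = 0.995000 - (-2.947975)/(1.990000) = 2.476394
x_1 = 2.476394: f = 2.194530, f' = 4.952789 → x_2 = 2.476394 - (2.194530)/(4.952789) = 2.033305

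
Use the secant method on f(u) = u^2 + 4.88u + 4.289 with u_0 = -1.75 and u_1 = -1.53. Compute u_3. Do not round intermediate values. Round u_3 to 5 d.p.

-1.17295

Secant update: u_(k+1) = u_k − f(u_k)·(u_k − u_(k-1))/(f(u_k) − f(u_(k-1))).
f(u_0) = -1.188500, f(u_1) = -0.836500
u_2 = -1.530000 - (-0.836500)·(-1.530000 - -1.750000)/(-0.836500 - (-1.188500)) = -1.007187; f(u_2) = 0.388352
u_3 = -1.007187 - (0.388352)·(-1.007187 - -1.530000)/(0.388352 - (-0.836500)) = -1.172951; f(u_3) = -0.059186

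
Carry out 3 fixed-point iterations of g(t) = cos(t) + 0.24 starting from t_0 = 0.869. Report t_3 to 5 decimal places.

t_1 = g(0.869000) = 0.885591
t_2 = g(0.885591) = 0.872832
t_3 = g(0.872832) = 0.882659

0.88266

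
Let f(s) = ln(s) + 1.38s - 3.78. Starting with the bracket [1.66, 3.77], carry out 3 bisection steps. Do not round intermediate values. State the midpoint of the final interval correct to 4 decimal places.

f(1.660000) = -0.982382, f(3.770000) = 2.749675 (opposite signs)
step 1: m = 2.715000, f(m) = 0.965492 > 0 → root in [1.660000, 2.715000]
step 2: m = 2.187500, f(m) = 0.021509 > 0 → root in [1.660000, 2.187500]
step 3: m = 1.923750, f(m) = -0.470949 < 0 → root in [1.923750, 2.187500]
Midpoint of [1.923750, 2.187500] = 2.055625

2.0556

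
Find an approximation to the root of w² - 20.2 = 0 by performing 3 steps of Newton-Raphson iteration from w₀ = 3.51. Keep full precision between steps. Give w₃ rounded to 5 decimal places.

4.49444

Newton update: w ← w − f(w)/f'(w).
f'(w) = 2w
w_0 = 3.510000: f = -7.879900, f' = 7.020000 → w_1 = 3.510000 - (-7.879900)/(7.020000) = 4.632493
w_1 = 4.632493: f = 1.259990, f' = 9.264986 → w_2 = 4.632493 - (1.259990)/(9.264986) = 4.496498
w_2 = 4.496498: f = 0.018495, f' = 8.992996 → w_3 = 4.496498 - (0.018495)/(8.992996) = 4.494441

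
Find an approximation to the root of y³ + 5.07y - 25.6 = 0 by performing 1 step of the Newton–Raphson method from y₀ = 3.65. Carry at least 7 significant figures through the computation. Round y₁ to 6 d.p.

2.727821

Newton update: y ← y − f(y)/f'(y).
f'(y) = 3y² + 5.07
y_0 = 3.650000: f = 41.532625, f' = 45.037500 → y_1 = 3.650000 - (41.532625)/(45.037500) = 2.727821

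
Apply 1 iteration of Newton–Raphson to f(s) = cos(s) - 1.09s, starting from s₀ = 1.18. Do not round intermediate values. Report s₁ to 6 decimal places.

f'(s) = -sin(s) - 1.09
s_0 = 1.180000: f = -0.905275, f' = -2.014606 → s_1 = 1.180000 - (-0.905275)/(-2.014606) = 0.730644

0.730644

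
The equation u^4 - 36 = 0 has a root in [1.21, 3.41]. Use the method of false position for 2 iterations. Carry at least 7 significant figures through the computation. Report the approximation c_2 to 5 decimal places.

2.11231

f(1.210000) = -33.856411, f(3.410000) = 99.212710
step 1: c = 1.769740, f(c) = -26.190704 < 0 → new bracket [1.769740, 3.410000]
step 2: c = 2.112311, f(c) = -16.091829 < 0 → new bracket [2.112311, 3.410000]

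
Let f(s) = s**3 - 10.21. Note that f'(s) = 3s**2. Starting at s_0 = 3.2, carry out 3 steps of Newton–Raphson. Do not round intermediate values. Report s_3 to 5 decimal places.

2.16994

Newton update: s ← s − f(s)/f'(s).
s_0 = 3.200000: f = 22.558000, f' = 30.720000 → s_1 = 3.200000 - (22.558000)/(30.720000) = 2.465690
s_1 = 2.465690: f = 4.780478, f' = 18.238883 → s_2 = 2.465690 - (4.780478)/(18.238883) = 2.203586
s_2 = 2.203586: f = 0.490160, f' = 14.567380 → s_3 = 2.203586 - (0.490160)/(14.567380) = 2.169939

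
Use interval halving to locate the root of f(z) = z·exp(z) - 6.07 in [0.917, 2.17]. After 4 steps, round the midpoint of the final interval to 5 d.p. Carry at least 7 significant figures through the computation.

1.42603

f(0.917000) = -3.775873, f(2.170000) = 12.935476 (opposite signs)
step 1: m = 1.543500, f(m) = 1.155039 > 0 → root in [0.917000, 1.543500]
step 2: m = 1.230250, f(m) = -1.859980 < 0 → root in [1.230250, 1.543500]
step 3: m = 1.386875, f(m) = -0.519278 < 0 → root in [1.386875, 1.543500]
step 4: m = 1.465187, f(m) = 0.271851 > 0 → root in [1.386875, 1.465187]
Midpoint of [1.386875, 1.465187] = 1.426031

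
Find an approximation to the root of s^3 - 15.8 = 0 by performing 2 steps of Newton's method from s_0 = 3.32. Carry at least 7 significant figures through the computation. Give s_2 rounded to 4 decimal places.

Newton update: s ← s − f(s)/f'(s).
f'(s) = 3s^2
s_0 = 3.320000: f = 20.794368, f' = 33.067200 → s_1 = 3.320000 - (20.794368)/(33.067200) = 2.691148
s_1 = 2.691148: f = 3.690045, f' = 21.726836 → s_2 = 2.691148 - (3.690045)/(21.726836) = 2.521310

2.5213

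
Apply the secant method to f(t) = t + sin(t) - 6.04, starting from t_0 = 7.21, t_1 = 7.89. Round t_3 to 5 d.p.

f(t_0) = 1.969712, f(t_1) = 2.849351
t_2 = 7.890000 - (2.849351)·(7.890000 - 7.210000)/(2.849351 - (1.969712)) = 5.687327; f(t_2) = -0.913893
t_3 = 5.687327 - (-0.913893)·(5.687327 - 7.890000)/(-0.913893 - (2.849351)) = 6.222239; f(t_3) = 0.121331

6.22224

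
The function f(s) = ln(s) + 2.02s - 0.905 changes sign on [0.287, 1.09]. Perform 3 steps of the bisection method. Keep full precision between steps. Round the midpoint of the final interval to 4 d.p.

0.6383

f(0.287000) = -1.573533, f(1.090000) = 1.382978 (opposite signs)
step 1: m = 0.688500, f(m) = 0.112530 > 0 → root in [0.287000, 0.688500]
step 2: m = 0.487750, f(m) = -0.637697 < 0 → root in [0.487750, 0.688500]
step 3: m = 0.588125, f(m) = -0.247803 < 0 → root in [0.588125, 0.688500]
Midpoint of [0.588125, 0.688500] = 0.638313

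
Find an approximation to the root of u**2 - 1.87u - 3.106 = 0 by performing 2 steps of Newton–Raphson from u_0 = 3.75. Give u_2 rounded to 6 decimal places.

f'(u) = 2u - 1.87
u_0 = 3.750000: f = 3.944000, f' = 5.630000 → u_1 = 3.750000 - (3.944000)/(5.630000) = 3.049467
u_1 = 3.049467: f = 0.490746, f' = 4.228934 → u_2 = 3.049467 - (0.490746)/(4.228934) = 2.933422

2.933422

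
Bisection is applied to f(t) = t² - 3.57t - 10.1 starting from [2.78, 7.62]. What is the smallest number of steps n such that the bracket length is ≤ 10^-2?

Initial width b − a = 7.62 − 2.78 = 4.840000.
After n steps the width is (b−a)/2^n; need (b−a)/2^n ≤ 10^-2.
So n ≥ log₂(4.840000/10^-2) = log₂(484.0000) ≈ 8.9189.
Hence n = 9.

9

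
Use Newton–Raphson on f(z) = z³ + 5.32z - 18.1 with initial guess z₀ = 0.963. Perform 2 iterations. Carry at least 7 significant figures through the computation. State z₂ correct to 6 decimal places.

Newton update: z ← z − f(z)/f'(z).
f'(z) = 3z² + 5.32
z_0 = 0.963000: f = -12.083784, f' = 8.102107 → z_1 = 0.963000 - (-12.083784)/(8.102107) = 2.454437
z_1 = 2.454437: f = 9.743778, f' = 23.392786 → z_2 = 2.454437 - (9.743778)/(23.392786) = 2.037908

2.037908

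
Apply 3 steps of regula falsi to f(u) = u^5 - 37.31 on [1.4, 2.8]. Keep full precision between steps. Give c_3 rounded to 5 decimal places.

f(1.400000) = -31.931760, f(2.800000) = 134.793680
step 1: c = 1.668132, f(c) = -24.393276 < 0 → new bracket [1.668132, 2.800000]
step 2: c = 1.841576, f(c) = -16.128922 < 0 → new bracket [1.841576, 2.800000]
step 3: c = 1.944002, f(c) = -9.545938 < 0 → new bracket [1.944002, 2.800000]

1.94400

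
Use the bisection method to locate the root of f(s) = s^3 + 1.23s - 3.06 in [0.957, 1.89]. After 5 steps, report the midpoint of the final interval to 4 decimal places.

1.1757

f(0.957000) = -1.006423, f(1.890000) = 6.015969 (opposite signs)
step 1: m = 1.423500, f(m) = 1.575417 > 0 → root in [0.957000, 1.423500]
step 2: m = 1.190250, f(m) = 0.090229 > 0 → root in [0.957000, 1.190250]
step 3: m = 1.073625, f(m) = -0.501905 < 0 → root in [1.073625, 1.190250]
step 4: m = 1.131938, f(m) = -0.217385 < 0 → root in [1.131938, 1.190250]
step 5: m = 1.161094, f(m) = -0.066539 < 0 → root in [1.161094, 1.190250]
Midpoint of [1.161094, 1.190250] = 1.175672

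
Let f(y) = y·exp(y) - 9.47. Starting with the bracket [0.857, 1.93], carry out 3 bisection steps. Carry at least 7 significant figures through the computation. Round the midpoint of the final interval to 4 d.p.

f(0.857000) = -7.450838, f(1.930000) = 3.826755 (opposite signs)
step 1: m = 1.393500, f(m) = -3.855691 < 0 → root in [1.393500, 1.930000]
step 2: m = 1.661750, f(m) = -0.715032 < 0 → root in [1.661750, 1.930000]
step 3: m = 1.795875, f(m) = 1.349687 > 0 → root in [1.661750, 1.795875]
Midpoint of [1.661750, 1.795875] = 1.728813

1.7288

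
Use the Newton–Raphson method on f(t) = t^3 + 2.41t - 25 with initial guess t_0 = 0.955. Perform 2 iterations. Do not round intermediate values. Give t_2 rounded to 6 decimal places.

f'(t) = 3t^2 + 2.41
t_0 = 0.955000: f = -21.827466, f' = 5.146075 → t_1 = 0.955000 - (-21.827466)/(5.146075) = 5.196576
t_1 = 5.196576: f = 127.854142, f' = 83.423194 → t_2 = 5.196576 - (127.854142)/(83.423194) = 3.663979

3.663979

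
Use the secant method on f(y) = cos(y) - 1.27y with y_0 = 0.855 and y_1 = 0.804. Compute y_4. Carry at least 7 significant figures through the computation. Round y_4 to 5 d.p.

f(y_0) = -0.429631, f(y_1) = -0.327248
y_2 = 0.804000 - (-0.327248)·(0.804000 - 0.855000)/(-0.327248 - (-0.429631)) = 0.640988; f(y_2) = -0.012550
y_3 = 0.640988 - (-0.012550)·(0.640988 - 0.804000)/(-0.012550 - (-0.327248)) = 0.634487; f(y_3) = -0.000424
y_4 = 0.634487 - (-0.000424)·(0.634487 - 0.640988)/(-0.000424 - (-0.012550)) = 0.634260; f(y_4) = -0.000001

0.63426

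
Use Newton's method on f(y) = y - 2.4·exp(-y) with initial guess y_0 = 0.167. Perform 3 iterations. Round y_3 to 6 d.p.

0.938705

f'(y) = 1 + 2.4·exp(-y)
y_0 = 0.167000: f = -1.863879, f' = 3.030879 → y_1 = 0.167000 - (-1.863879)/(3.030879) = 0.781963
y_1 = 0.781963: f = -0.316053, f' = 2.098017 → y_2 = 0.781963 - (-0.316053)/(2.098017) = 0.932607
y_2 = 0.932607: f = -0.011856, f' = 1.944463 → y_3 = 0.932607 - (-0.011856)/(1.944463) = 0.938705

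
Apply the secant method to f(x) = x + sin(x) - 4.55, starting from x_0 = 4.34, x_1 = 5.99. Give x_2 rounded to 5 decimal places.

Secant update: x_(k+1) = x_k − f(x_k)·(x_k − x_(k-1))/(f(x_k) − f(x_(k-1))).
f(x_0) = -1.141461, f(x_1) = 1.150997
x_2 = 5.990000 - (1.150997)·(5.990000 - 4.340000)/(1.150997 - (-1.141461)) = 5.161568; f(x_2) = -0.289236

5.16157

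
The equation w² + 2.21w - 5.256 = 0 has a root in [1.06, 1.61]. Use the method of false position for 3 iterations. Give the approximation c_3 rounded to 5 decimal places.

False-position update: c = (a·f(b) − b·f(a))/(f(b) − f(a)); replace the endpoint whose sign matches f(c).
f(1.060000) = -1.789800, f(1.610000) = 0.894200
step 1: c = 1.426762, f(c) = -0.067205 < 0 → new bracket [1.426762, 1.610000]
step 2: c = 1.439571, f(c) = -0.002183 < 0 → new bracket [1.439571, 1.610000]
step 3: c = 1.439986, f(c) = -0.000071 < 0 → new bracket [1.439986, 1.610000]

1.43999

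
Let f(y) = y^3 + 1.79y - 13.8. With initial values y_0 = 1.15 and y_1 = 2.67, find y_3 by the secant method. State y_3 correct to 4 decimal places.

2.1048

f(y_0) = -10.220625, f(y_1) = 10.013463
y_2 = 2.670000 - (10.013463)·(2.670000 - 1.150000)/(10.013463 - (-10.220625)) = 1.917781; f(y_2) = -3.313795
y_3 = 1.917781 - (-3.313795)·(1.917781 - 2.670000)/(-3.313795 - (10.013463)) = 2.104819; f(y_3) = -0.707476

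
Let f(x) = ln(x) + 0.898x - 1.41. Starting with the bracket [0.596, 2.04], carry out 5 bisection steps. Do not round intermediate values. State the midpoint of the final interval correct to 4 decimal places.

1.2954

f(0.596000) = -1.392307, f(2.040000) = 1.134870 (opposite signs)
step 1: m = 1.318000, f(m) = 0.049679 > 0 → root in [0.596000, 1.318000]
step 2: m = 0.957000, f(m) = -0.594566 < 0 → root in [0.957000, 1.318000]
step 3: m = 1.137500, f(m) = -0.259692 < 0 → root in [1.137500, 1.318000]
step 4: m = 1.227750, f(m) = -0.102297 < 0 → root in [1.227750, 1.318000]
step 5: m = 1.272875, f(m) = -0.025680 < 0 → root in [1.272875, 1.318000]
Midpoint of [1.272875, 1.318000] = 1.295438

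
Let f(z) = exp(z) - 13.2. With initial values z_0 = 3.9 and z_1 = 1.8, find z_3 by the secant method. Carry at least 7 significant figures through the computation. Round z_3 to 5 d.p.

Secant update: z_(k+1) = z_k − f(z_k)·(z_k − z_(k-1))/(f(z_k) − f(z_(k-1))).
f(z_0) = 36.202449, f(z_1) = -7.150353
z_2 = 1.800000 - (-7.150353)·(1.800000 - 3.900000)/(-7.150353 - (36.202449)) = 2.146361; f(z_2) = -4.646321
z_3 = 2.146361 - (-4.646321)·(2.146361 - 1.800000)/(-4.646321 - (-7.150353)) = 2.789048; f(z_3) = 3.065523

2.78905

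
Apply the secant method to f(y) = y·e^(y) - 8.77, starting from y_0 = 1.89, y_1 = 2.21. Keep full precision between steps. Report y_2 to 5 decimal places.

Secant update: y_(k+1) = y_k − f(y_k)·(y_k − y_(k-1))/(f(y_k) − f(y_(k-1))).
f(y_0) = 3.740607, f(y_1) = 11.375733
y_2 = 2.210000 - (11.375733)·(2.210000 - 1.890000)/(11.375733 - (3.740607)) = 1.733225; f(y_2) = 1.038108

1.73323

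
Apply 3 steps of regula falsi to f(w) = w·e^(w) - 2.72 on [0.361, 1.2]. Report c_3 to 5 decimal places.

f(0.361000) = -2.202050, f(1.200000) = 1.264140
step 1: c = 0.894012, f(c) = -0.534214 < 0 → new bracket [0.894012, 1.200000]
step 2: c = 0.984908, f(c) = -0.082846 < 0 → new bracket [0.984908, 1.200000]
step 3: c = 0.998137, f(c) = -0.011833 < 0 → new bracket [0.998137, 1.200000]

0.99814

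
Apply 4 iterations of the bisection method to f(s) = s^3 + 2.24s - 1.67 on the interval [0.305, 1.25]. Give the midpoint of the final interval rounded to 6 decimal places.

0.629844

f(0.305000) = -0.958427, f(1.250000) = 3.083125 (opposite signs)
step 1: m = 0.777500, f(m) = 0.541604 > 0 → root in [0.305000, 0.777500]
step 2: m = 0.541250, f(m) = -0.299040 < 0 → root in [0.541250, 0.777500]
step 3: m = 0.659375, f(m) = 0.093680 > 0 → root in [0.541250, 0.659375]
step 4: m = 0.600313, f(m) = -0.108962 < 0 → root in [0.600313, 0.659375]
Midpoint of [0.600313, 0.659375] = 0.629844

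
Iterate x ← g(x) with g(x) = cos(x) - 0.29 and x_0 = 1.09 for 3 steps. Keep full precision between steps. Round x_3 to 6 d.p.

x_1 = g(1.090000) = 0.172485
x_2 = g(0.172485) = 0.695161
x_3 = g(0.695161) = 0.477950

0.477950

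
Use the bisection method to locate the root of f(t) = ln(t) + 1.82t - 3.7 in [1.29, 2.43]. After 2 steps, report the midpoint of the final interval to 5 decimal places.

f(1.290000) = -1.097558, f(2.430000) = 1.610491 (opposite signs)
step 1: m = 1.860000, f(m) = 0.305776 > 0 → root in [1.290000, 1.860000]
step 2: m = 1.575000, f(m) = -0.379245 < 0 → root in [1.575000, 1.860000]
Midpoint of [1.575000, 1.860000] = 1.717500

1.71750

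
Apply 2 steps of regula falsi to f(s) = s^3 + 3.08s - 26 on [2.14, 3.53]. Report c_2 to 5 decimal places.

f(2.140000) = -9.608456, f(3.530000) = 28.859377
step 1: c = 2.487193, f(c) = -2.953354 < 0 → new bracket [2.487193, 3.530000]
step 2: c = 2.584002, f(c) = -0.787712 < 0 → new bracket [2.584002, 3.530000]

2.58400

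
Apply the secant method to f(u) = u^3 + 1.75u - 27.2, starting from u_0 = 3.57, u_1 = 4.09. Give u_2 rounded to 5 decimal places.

3.03433

f(u_0) = 24.546793, f(u_1) = 48.375429
u_2 = 4.090000 - (48.375429)·(4.090000 - 3.570000)/(48.375429 - (24.546793)) = 3.034328; f(u_2) = 6.047577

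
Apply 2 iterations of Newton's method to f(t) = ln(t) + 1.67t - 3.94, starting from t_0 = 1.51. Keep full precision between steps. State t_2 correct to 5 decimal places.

f'(t) = 1/t + 1.67
t_0 = 1.510000: f = -1.006190, f' = 2.332252 → t_1 = 1.510000 - (-1.006190)/(2.332252) = 1.941424
t_1 = 1.941424: f = -0.034399, f' = 2.185086 → t_2 = 1.941424 - (-0.034399)/(2.185086) = 1.957167

1.95717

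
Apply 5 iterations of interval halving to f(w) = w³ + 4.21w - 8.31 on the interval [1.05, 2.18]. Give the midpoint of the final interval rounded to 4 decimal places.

1.3502

f(1.050000) = -2.731875, f(2.180000) = 11.228032 (opposite signs)
step 1: m = 1.615000, f(m) = 2.701433 > 0 → root in [1.050000, 1.615000]
step 2: m = 1.332500, f(m) = -0.334246 < 0 → root in [1.332500, 1.615000]
step 3: m = 1.473750, f(m) = 1.095383 > 0 → root in [1.332500, 1.473750]
step 4: m = 1.403125, f(m) = 0.359572 > 0 → root in [1.332500, 1.403125]
step 5: m = 1.367813, f(m) = 0.007546 > 0 → root in [1.332500, 1.367813]
Midpoint of [1.332500, 1.367813] = 1.350156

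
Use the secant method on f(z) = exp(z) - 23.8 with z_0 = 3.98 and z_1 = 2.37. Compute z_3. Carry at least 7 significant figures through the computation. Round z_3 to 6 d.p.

Secant update: z_(k+1) = z_k − f(z_k)·(z_k − z_(k-1))/(f(z_k) − f(z_(k-1))).
f(z_0) = 29.717034, f(z_1) = -13.102608
z_2 = 2.370000 - (-13.102608)·(2.370000 - 3.980000)/(-13.102608 - (29.717034)) = 2.862652; f(z_2) = -6.292097
z_3 = 2.862652 - (-6.292097)·(2.862652 - 2.370000)/(-6.292097 - (-13.102608)) = 3.317804; f(z_3) = 3.799681

3.317804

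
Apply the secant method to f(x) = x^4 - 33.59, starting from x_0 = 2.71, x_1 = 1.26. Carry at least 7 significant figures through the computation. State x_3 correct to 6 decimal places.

f(x_0) = 20.345805, f(x_1) = -31.069526
x_2 = 1.260000 - (-31.069526)·(1.260000 - 2.710000)/(-31.069526 - (20.345805)) = 2.136214; f(x_2) = -12.765302
x_3 = 2.136214 - (-12.765302)·(2.136214 - 1.260000)/(-12.765302 - (-31.069526)) = 2.747282; f(x_3) = 23.375631

2.747282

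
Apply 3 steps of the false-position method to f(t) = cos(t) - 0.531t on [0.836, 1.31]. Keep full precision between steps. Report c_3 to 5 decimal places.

False-position update: c = (a·f(b) − b·f(a))/(f(b) − f(a)); replace the endpoint whose sign matches f(c).
f(0.836000) = 0.226520, f(1.310000) = -0.437760
step 1: c = 0.997634, f(c) = 0.012548 > 0 → new bracket [0.997634, 1.310000]
step 2: c = 1.006338, f(c) = 0.000592 > 0 → new bracket [1.006338, 1.310000]
step 3: c = 1.006749, f(c) = 0.000028 > 0 → new bracket [1.006749, 1.310000]

1.00675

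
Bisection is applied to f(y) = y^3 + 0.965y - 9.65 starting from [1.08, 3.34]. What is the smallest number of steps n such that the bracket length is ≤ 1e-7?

Initial width b − a = 3.34 − 1.08 = 2.260000.
After n steps the width is (b−a)/2^n; need (b−a)/2^n ≤ 1e-7.
So n ≥ log₂(2.260000/1e-7) = log₂(22600000.0000) ≈ 24.4298.
Hence n = 25.

25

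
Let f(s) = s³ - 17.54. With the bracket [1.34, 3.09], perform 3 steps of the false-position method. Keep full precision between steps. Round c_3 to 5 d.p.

False-position update: c = (a·f(b) − b·f(a))/(f(b) − f(a)); replace the endpoint whose sign matches f(c).
f(1.340000) = -15.133896, f(3.090000) = 11.963629
step 1: c = 2.317370, f(c) = -5.095245 < 0 → new bracket [2.317370, 3.090000]
step 2: c = 2.548144, f(c) = -0.994806 < 0 → new bracket [2.548144, 3.090000]
step 3: c = 2.589742, f(c) = -0.171219 < 0 → new bracket [2.589742, 3.090000]

2.58974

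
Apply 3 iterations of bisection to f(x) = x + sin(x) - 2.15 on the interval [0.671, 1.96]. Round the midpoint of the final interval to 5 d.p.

1.23494

f(0.671000) = -0.857231, f(1.960000) = 0.735212 (opposite signs)
step 1: m = 1.315500, f(m) = 0.133089 > 0 → root in [0.671000, 1.315500]
step 2: m = 0.993250, f(m) = -0.318945 < 0 → root in [0.993250, 1.315500]
step 3: m = 1.154375, f(m) = -0.081083 < 0 → root in [1.154375, 1.315500]
Midpoint of [1.154375, 1.315500] = 1.234938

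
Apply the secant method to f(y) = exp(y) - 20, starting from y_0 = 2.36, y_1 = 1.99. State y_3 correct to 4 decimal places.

f(y_0) = -9.409049, f(y_1) = -12.684466
y_2 = 1.990000 - (-12.684466)·(1.990000 - 2.360000)/(-12.684466 - (-9.409049)) = 3.422871; f(y_2) = 10.657320
y_3 = 3.422871 - (10.657320)·(3.422871 - 1.990000)/(10.657320 - (-12.684466)) = 2.768655; f(y_3) = -4.062808

2.7687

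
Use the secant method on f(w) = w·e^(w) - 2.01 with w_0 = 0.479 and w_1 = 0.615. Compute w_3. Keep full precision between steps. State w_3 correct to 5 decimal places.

Secant update: w_(k+1) = w_k − f(w_k)·(w_k − w_(k-1))/(f(w_k) − f(w_(k-1))).
f(w_0) = -1.236674, f(w_1) = -0.872461
w_2 = 0.615000 - (-0.872461)·(0.615000 - 0.479000)/(-0.872461 - (-1.236674)) = 0.940784; f(w_2) = 0.400278
w_3 = 0.940784 - (0.400278)·(0.940784 - 0.615000)/(0.400278 - (-0.872461)) = 0.838324; f(w_3) = -0.071384

0.83832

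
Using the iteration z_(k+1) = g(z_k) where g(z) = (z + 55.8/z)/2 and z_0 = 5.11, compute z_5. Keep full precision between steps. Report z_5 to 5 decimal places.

7.46994

z_1 = g(5.110000) = 8.014883
z_2 = g(8.014883) = 7.488465
z_3 = g(7.488465) = 7.469963
z_4 = g(7.469963) = 7.469940
z_5 = g(7.469940) = 7.469940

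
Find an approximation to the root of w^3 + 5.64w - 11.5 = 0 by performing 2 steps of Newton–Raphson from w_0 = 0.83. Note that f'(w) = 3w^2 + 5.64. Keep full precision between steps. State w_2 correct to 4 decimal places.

w_0 = 0.830000: f = -6.247013, f' = 7.706700 → w_1 = 0.830000 - (-6.247013)/(7.706700) = 1.640595
w_1 = 1.640595: f = 2.168703, f' = 13.714657 → w_2 = 1.640595 - (2.168703)/(13.714657) = 1.482465

1.4825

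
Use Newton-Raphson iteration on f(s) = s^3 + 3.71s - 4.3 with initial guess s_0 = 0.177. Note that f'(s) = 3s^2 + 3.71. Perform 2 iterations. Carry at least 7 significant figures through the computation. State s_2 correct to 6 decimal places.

s_0 = 0.177000: f = -3.637785, f' = 3.803987 → s_1 = 0.177000 - (-3.637785)/(3.803987) = 1.133308
s_1 = 1.133308: f = 1.360182, f' = 7.563164 → s_2 = 1.133308 - (1.360182)/(7.563164) = 0.953465

0.953465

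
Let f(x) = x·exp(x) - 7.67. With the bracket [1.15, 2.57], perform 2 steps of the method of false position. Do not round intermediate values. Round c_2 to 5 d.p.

False-position update: c = (a·f(b) − b·f(a))/(f(b) − f(a)); replace the endpoint whose sign matches f(c).
f(1.150000) = -4.038078, f(2.570000) = 25.909169
step 1: c = 1.341472, f(c) = -2.539310 < 0 → new bracket [1.341472, 2.570000]
step 2: c = 1.451131, f(c) = -1.476665 < 0 → new bracket [1.451131, 2.570000]

1.45113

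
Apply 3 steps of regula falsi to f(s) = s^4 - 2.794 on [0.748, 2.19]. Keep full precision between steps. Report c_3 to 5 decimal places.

1.11682

f(0.748000) = -2.480955, f(2.190000) = 20.208575
step 1: c = 0.905673, f(c) = -2.121199 < 0 → new bracket [0.905673, 2.190000]
step 2: c = 1.027677, f(c) = -1.678610 < 0 → new bracket [1.027677, 2.190000]
step 3: c = 1.116820, f(c) = -1.238276 < 0 → new bracket [1.116820, 2.190000]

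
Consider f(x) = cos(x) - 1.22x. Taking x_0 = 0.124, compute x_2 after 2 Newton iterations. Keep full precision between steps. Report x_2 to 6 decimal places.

0.653601

Newton update: x ← x − f(x)/f'(x).
f'(x) = -sin(x) - 1.22
x_0 = 0.124000: f = 0.841042, f' = -1.343682 → x_1 = 0.124000 - (0.841042)/(-1.343682) = 0.749923
x_1 = 0.749923: f = -0.183165, f' = -1.901582 → x_2 = 0.749923 - (-0.183165)/(-1.901582) = 0.653601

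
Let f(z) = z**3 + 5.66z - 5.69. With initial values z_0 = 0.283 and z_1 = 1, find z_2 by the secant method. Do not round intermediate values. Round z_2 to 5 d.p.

f(z_0) = -4.065555, f(z_1) = 0.970000
z_2 = 1.000000 - (0.970000)·(1.000000 - 0.283000)/(0.970000 - (-4.065555)) = 0.861884; f(z_2) = -0.171490

0.86188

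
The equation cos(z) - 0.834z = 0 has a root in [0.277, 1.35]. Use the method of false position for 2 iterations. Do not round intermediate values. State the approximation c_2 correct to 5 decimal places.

f(0.277000) = 0.730862, f(1.350000) = -0.906893
step 1: c = 0.755835, f(c) = 0.097332 > 0 → new bracket [0.755835, 1.350000]
step 2: c = 0.813423, f(c) = 0.008620 > 0 → new bracket [0.813423, 1.350000]

0.81342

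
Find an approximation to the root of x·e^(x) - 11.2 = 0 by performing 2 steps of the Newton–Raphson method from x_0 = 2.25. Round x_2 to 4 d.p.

f'(x) = (x + 1)·e^(x)
x_0 = 2.250000: f = 10.147406, f' = 30.835141 → x_1 = 2.250000 - (10.147406)/(30.835141) = 1.920914
x_1 = 1.920914: f = 1.914461, f' = 19.941658 → x_2 = 1.920914 - (1.914461)/(19.941658) = 1.824911

1.8249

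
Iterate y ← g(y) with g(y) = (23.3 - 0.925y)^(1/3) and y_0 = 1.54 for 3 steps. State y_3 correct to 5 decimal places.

y_1 = g(1.540000) = 2.796744
y_2 = g(2.796744) = 2.746299
y_3 = g(2.746299) = 2.748359

2.74836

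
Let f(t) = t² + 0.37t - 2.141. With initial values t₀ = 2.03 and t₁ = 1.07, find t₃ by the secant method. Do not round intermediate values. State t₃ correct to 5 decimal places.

f(t_0) = 2.731000, f(t_1) = -0.600200
t_2 = 1.070000 - (-0.600200)·(1.070000 - 2.030000)/(-0.600200 - (2.731000)) = 1.242968; f(t_2) = -0.136132
t_3 = 1.242968 - (-0.136132)·(1.242968 - 1.070000)/(-0.136132 - (-0.600200)) = 1.293707; f(t_3) = 0.011351

1.29371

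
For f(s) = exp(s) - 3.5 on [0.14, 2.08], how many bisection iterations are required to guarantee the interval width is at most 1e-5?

Initial width b − a = 2.08 − 0.14 = 1.940000.
After n steps the width is (b−a)/2^n; need (b−a)/2^n ≤ 1e-5.
So n ≥ log₂(1.940000/1e-5) = log₂(194000.0000) ≈ 17.5657.
Hence n = 18.

18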